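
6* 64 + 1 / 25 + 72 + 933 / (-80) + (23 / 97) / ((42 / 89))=362488187 / 814800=444.88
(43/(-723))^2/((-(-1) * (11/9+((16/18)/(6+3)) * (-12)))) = 5547/58081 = 0.10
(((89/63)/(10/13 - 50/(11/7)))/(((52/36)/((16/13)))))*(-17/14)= 16643/353535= 0.05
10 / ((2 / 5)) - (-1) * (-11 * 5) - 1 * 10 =-40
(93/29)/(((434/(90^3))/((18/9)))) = 2187000/203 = 10773.40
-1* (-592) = 592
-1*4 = -4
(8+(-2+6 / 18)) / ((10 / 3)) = 19 / 10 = 1.90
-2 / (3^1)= -2 / 3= -0.67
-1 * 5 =-5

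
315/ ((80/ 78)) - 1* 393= -687/ 8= -85.88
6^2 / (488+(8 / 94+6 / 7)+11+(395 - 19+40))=11844 / 301345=0.04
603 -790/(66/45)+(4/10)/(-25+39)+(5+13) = 31721/385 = 82.39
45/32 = 1.41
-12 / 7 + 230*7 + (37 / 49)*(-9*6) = 76808 / 49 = 1567.51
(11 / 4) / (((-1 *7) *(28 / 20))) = -55 / 196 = -0.28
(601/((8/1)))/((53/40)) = 56.70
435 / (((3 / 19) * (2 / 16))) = 22040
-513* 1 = -513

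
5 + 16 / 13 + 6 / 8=363 / 52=6.98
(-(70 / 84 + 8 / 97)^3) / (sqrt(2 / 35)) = -151419437 * sqrt(70) / 394274736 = -3.21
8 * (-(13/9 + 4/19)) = -2264/171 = -13.24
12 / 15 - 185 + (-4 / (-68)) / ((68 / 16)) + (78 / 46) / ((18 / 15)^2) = -72987499 / 398820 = -183.01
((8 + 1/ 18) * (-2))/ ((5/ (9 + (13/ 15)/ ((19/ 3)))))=-25172/ 855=-29.44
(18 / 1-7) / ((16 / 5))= 55 / 16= 3.44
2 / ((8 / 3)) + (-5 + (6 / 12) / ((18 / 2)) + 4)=-7 / 36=-0.19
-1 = -1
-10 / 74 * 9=-45 / 37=-1.22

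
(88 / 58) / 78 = 22 / 1131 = 0.02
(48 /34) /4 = 6 /17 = 0.35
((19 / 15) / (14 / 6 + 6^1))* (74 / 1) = 1406 / 125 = 11.25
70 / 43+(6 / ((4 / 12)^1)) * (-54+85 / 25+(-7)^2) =-5842 / 215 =-27.17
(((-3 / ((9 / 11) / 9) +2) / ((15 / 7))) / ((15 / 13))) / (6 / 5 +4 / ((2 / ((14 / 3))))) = -2821 / 2370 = -1.19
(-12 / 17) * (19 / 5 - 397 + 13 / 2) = 23202 / 85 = 272.96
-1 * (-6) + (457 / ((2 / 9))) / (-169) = -2085 / 338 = -6.17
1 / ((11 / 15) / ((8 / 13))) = 120 / 143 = 0.84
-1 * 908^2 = -824464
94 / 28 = 47 / 14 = 3.36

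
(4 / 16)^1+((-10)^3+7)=-3971 / 4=-992.75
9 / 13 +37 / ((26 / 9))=27 / 2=13.50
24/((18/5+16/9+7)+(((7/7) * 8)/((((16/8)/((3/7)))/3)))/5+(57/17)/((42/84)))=128520/107701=1.19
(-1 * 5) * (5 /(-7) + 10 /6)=-4.76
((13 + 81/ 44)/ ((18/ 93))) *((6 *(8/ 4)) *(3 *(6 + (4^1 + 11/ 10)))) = 6740919/ 220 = 30640.54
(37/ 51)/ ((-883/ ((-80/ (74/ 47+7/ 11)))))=1530320/ 51472719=0.03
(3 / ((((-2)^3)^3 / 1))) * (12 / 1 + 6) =-0.11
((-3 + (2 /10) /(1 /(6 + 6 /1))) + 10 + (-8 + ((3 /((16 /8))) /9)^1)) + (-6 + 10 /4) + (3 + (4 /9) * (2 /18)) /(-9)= -8282 /3645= -2.27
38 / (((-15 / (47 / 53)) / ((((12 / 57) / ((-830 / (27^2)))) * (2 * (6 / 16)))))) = 34263 / 109975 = 0.31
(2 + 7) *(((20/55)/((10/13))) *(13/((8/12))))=4563/55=82.96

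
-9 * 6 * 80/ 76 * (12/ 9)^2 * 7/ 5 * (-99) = 266112/ 19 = 14005.89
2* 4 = 8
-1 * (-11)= 11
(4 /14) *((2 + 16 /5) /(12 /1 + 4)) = 13 /140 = 0.09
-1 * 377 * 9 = -3393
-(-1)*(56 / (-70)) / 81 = -4 / 405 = -0.01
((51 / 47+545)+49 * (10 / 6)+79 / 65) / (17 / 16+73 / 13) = 92231744 / 979245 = 94.19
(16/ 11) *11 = 16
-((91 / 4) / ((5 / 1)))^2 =-8281 / 400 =-20.70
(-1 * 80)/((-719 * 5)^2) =-16/2584805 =-0.00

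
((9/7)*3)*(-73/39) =-657/91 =-7.22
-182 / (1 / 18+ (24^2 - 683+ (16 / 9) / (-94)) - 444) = 11844 / 35855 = 0.33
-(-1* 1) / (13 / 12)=12 / 13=0.92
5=5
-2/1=-2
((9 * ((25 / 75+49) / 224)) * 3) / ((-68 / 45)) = -14985 / 3808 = -3.94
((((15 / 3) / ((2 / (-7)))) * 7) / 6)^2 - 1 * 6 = 59161 / 144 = 410.84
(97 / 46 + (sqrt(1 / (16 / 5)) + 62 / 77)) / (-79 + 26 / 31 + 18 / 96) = -2559608 / 68493425 -124 *sqrt(5) / 38675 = -0.04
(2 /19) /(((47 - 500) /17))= -34 /8607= -0.00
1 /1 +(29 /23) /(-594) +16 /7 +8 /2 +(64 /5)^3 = 25156949171 /11954250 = 2104.44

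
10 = 10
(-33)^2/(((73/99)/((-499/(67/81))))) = -4357612809/4891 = -890945.17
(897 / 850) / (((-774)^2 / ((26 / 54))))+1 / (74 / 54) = 123739291619 / 169568461800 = 0.73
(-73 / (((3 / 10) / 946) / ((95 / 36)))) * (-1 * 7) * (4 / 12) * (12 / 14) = 32802550 / 27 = 1214909.26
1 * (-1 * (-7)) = 7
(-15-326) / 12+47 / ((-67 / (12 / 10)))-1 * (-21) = -33199 / 4020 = -8.26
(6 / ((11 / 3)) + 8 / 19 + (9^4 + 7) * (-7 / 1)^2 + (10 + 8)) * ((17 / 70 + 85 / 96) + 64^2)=7716851950209 / 5852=1318669164.42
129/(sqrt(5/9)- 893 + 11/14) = -203028714/1404224749- 75852 *sqrt(5)/1404224749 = -0.14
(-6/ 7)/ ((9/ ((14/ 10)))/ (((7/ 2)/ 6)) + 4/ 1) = -21/ 368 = -0.06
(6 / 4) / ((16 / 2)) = 3 / 16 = 0.19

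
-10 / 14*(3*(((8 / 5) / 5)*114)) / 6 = -456 / 35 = -13.03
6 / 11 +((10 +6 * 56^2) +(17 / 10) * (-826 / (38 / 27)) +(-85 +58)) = 37205813 / 2090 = 17801.82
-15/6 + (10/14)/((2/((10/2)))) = -5/7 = -0.71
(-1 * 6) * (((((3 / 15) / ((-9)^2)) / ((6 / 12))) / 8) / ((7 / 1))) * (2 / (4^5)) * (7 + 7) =-1 / 69120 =-0.00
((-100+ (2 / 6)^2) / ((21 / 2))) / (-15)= 1798 / 2835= 0.63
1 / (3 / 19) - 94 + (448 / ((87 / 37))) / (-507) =-3883465 / 44109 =-88.04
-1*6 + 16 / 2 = 2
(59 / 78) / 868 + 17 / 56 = 5153 / 16926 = 0.30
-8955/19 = -471.32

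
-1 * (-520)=520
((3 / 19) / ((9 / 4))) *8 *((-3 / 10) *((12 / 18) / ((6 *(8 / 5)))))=-2 / 171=-0.01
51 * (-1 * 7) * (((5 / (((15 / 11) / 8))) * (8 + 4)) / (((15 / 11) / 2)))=-921536 / 5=-184307.20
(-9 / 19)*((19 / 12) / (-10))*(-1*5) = -3 / 8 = -0.38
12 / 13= 0.92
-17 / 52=-0.33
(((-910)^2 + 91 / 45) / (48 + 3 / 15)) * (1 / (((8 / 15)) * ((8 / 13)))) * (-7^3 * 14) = -5815698394415 / 23136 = -251370089.66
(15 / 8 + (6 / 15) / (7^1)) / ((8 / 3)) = 0.72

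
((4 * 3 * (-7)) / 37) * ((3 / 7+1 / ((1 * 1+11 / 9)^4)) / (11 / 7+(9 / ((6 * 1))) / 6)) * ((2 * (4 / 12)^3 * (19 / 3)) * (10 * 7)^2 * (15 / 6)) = -3363.62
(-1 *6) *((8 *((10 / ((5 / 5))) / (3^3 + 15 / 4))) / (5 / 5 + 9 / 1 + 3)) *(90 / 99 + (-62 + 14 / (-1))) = 528640 / 5863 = 90.17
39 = 39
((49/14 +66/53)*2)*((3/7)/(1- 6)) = -0.81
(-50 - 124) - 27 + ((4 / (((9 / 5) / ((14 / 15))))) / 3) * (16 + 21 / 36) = -46057 / 243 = -189.53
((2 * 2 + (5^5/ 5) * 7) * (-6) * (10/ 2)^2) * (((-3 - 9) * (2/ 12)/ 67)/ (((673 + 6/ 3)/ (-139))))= -2434724/ 603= -4037.68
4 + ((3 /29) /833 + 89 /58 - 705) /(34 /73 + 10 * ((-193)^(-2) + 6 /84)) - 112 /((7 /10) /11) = -364706343761563 /155062105814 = -2352.00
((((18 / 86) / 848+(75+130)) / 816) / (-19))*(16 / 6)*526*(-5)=9829794635 / 106000848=92.73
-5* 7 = -35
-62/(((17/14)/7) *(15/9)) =-18228/85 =-214.45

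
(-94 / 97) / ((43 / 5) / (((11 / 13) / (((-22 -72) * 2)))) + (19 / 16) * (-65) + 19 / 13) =1075360 / 2204367777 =0.00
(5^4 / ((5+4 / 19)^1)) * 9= 11875 / 11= 1079.55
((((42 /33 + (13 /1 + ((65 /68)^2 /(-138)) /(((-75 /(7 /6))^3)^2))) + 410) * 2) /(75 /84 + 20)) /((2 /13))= 6924171669285778469033563 /26228725827975000000000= 263.99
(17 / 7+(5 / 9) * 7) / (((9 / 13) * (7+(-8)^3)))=-5174 / 286335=-0.02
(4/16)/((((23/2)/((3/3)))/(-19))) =-0.41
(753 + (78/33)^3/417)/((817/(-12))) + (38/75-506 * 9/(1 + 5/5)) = -25932685166261/11336426475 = -2287.55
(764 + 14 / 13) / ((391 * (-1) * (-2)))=4973 / 5083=0.98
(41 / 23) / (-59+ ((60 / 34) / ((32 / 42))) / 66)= -2992 / 98969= -0.03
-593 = -593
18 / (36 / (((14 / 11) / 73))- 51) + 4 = 18838 / 4699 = 4.01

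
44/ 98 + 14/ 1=14.45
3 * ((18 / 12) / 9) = 1 / 2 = 0.50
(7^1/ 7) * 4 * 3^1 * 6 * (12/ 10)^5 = 559872/ 3125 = 179.16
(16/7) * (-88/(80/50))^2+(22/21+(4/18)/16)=497905/72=6915.35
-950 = -950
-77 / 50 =-1.54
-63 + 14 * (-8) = -175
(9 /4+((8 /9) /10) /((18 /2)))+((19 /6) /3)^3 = 100193 /29160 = 3.44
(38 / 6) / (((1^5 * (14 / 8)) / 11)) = 836 / 21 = 39.81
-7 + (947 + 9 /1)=949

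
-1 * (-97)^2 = -9409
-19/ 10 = -1.90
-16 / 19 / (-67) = 16 / 1273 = 0.01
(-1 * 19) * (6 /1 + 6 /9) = -380 /3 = -126.67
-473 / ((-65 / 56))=26488 / 65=407.51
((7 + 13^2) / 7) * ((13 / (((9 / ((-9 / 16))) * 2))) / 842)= -143 / 11788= -0.01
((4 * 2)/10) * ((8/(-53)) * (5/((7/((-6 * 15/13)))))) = 2880/4823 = 0.60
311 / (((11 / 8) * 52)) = 622 / 143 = 4.35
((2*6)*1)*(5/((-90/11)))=-22/3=-7.33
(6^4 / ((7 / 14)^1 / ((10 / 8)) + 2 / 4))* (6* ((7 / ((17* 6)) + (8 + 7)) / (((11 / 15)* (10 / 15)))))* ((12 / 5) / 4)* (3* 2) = 179275680 / 187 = 958693.48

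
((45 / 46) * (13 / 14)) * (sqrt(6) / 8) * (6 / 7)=1755 * sqrt(6) / 18032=0.24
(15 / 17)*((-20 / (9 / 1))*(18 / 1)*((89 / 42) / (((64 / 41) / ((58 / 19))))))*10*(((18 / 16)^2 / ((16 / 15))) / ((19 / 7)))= -16071564375 / 25137152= -639.36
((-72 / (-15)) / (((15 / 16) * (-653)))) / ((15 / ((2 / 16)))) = -16 / 244875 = -0.00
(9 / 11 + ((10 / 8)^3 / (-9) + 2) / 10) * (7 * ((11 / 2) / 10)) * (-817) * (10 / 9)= -361080503 / 103680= -3482.64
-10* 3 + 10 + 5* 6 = 10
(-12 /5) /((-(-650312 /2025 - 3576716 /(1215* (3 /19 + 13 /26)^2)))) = -455625 /1352161226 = -0.00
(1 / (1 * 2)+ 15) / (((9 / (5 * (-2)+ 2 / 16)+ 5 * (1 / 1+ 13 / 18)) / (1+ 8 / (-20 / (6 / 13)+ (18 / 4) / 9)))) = 4606569 / 2813893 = 1.64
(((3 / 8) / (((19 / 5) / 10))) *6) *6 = 675 / 19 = 35.53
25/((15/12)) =20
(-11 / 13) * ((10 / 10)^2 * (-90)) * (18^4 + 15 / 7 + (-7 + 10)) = 727519320 / 91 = 7994717.80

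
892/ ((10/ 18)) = 1605.60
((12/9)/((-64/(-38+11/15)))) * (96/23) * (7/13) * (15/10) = 301/115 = 2.62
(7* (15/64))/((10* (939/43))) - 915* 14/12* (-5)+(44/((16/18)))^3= 5073099293/40064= 126624.88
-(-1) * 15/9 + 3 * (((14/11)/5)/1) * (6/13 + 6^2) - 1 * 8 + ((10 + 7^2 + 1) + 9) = 194144/2145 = 90.51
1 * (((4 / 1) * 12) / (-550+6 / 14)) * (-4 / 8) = 168 / 3847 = 0.04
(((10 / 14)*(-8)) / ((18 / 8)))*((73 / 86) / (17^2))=-5840 / 782901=-0.01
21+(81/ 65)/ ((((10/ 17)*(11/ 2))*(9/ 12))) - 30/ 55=74961/ 3575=20.97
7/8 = 0.88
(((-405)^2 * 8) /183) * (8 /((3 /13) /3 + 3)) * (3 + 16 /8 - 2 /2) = 4548960 /61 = 74573.11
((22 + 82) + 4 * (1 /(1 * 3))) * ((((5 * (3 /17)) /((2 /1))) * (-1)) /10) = -79 /17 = -4.65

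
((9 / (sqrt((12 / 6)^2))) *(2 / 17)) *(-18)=-162 / 17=-9.53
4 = 4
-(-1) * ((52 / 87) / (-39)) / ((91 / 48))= -64 / 7917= -0.01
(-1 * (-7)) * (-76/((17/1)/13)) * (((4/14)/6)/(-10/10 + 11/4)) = -3952/357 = -11.07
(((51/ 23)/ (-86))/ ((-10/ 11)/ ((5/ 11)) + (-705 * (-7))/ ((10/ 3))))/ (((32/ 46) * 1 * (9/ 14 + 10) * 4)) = -357/ 606255968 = -0.00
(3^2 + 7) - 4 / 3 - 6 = 26 / 3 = 8.67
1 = 1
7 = 7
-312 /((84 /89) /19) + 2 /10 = -219823 /35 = -6280.66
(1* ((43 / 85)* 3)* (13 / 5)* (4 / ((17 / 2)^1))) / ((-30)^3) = -559 / 8128125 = -0.00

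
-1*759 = -759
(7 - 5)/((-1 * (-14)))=1/7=0.14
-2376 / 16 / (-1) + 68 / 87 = 149.28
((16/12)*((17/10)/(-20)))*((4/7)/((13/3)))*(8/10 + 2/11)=-1836/125125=-0.01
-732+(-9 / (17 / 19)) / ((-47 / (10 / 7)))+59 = -3762379 / 5593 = -672.69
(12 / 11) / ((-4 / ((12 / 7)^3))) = -5184 / 3773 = -1.37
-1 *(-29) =29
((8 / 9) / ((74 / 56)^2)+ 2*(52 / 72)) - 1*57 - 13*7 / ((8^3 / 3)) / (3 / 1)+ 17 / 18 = -342416059 / 6308352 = -54.28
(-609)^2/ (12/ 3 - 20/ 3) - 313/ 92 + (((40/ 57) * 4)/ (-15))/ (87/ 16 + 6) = -800832243803/ 5757912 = -139083.79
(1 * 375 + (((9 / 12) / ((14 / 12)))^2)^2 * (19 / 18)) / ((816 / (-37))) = -355518829 / 20898304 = -17.01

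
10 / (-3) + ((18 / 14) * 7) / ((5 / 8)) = 166 / 15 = 11.07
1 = 1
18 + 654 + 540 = 1212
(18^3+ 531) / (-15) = -2121 / 5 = -424.20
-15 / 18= -5 / 6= -0.83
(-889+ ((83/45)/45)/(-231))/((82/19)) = -3950594551/19178775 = -205.99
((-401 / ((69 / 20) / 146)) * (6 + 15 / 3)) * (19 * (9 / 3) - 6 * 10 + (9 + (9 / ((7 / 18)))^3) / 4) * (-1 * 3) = 13686734294970 / 7889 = 1734913714.66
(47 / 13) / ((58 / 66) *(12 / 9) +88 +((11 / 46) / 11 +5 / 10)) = 107019 / 2655016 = 0.04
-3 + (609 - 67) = 539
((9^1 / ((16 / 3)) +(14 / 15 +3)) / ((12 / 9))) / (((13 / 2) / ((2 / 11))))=1349 / 11440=0.12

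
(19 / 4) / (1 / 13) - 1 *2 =239 / 4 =59.75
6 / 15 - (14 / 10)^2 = -39 / 25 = -1.56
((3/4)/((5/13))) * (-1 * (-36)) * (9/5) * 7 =22113/25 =884.52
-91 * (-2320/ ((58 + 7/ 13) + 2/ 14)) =3597.74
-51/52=-0.98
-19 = -19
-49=-49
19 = 19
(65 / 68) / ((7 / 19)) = 1235 / 476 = 2.59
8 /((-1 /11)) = -88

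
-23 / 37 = -0.62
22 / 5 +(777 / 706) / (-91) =201361 / 45890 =4.39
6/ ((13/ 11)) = 66/ 13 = 5.08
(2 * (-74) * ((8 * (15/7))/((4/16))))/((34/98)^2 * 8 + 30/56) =-2634240/389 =-6771.83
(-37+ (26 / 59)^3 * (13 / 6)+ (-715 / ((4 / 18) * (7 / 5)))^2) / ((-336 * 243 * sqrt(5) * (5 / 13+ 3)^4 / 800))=-8280605641093790875 * sqrt(5) / 104989762781342208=-176.36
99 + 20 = 119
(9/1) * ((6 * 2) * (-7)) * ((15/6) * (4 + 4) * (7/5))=-21168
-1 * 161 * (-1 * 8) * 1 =1288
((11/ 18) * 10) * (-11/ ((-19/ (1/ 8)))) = 0.44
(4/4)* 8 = 8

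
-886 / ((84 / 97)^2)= -4168187 / 3528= -1181.46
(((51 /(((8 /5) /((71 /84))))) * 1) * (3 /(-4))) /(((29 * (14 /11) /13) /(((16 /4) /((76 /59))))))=-152751885 /6911744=-22.10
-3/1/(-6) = 1/2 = 0.50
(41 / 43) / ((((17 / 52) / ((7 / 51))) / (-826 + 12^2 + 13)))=-3328052 / 12427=-267.81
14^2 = 196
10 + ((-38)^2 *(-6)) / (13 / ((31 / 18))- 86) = 1927 / 16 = 120.44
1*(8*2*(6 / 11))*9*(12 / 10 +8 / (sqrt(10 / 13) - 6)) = -3456*sqrt(130) / 2519 - 160704 / 12595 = -28.40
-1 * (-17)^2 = -289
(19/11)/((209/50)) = 50/121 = 0.41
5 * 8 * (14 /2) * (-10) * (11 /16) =-1925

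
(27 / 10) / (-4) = -27 / 40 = -0.68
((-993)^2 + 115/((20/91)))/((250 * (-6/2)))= -3946289/3000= -1315.43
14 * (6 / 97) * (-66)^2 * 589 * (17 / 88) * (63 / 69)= 874315134 / 2231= 391893.83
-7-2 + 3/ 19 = -168/ 19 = -8.84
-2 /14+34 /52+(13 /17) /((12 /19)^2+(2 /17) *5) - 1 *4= -57552 /21203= -2.71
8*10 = 80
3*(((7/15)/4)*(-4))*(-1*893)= 6251/5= 1250.20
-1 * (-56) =56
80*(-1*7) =-560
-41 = -41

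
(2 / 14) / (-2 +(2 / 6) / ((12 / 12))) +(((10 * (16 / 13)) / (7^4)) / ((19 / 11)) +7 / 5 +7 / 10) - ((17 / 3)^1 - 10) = 112985893 / 17791410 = 6.35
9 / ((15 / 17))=51 / 5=10.20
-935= -935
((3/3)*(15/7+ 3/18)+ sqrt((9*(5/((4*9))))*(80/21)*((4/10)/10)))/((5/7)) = 2*sqrt(21)/15+ 97/30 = 3.84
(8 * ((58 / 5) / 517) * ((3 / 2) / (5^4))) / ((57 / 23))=5336 / 30696875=0.00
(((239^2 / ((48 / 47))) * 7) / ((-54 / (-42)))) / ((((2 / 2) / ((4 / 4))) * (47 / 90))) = 13994645 / 24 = 583110.21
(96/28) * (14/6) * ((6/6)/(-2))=-4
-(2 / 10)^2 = -1 / 25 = -0.04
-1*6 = -6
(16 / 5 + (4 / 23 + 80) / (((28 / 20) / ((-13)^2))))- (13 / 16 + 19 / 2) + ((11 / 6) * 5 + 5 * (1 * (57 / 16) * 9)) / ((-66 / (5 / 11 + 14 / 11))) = 271173333973 / 28052640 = 9666.59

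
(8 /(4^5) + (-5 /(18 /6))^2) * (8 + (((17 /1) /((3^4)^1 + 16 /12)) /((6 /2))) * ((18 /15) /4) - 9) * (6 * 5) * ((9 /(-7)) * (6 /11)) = 69863139 /1217216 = 57.40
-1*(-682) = 682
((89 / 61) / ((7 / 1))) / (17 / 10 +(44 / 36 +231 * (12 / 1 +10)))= 8010 / 195413561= 0.00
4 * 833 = 3332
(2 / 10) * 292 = 292 / 5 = 58.40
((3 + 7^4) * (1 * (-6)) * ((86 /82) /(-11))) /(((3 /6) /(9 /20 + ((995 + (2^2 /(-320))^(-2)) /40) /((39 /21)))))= 8062860942 /29315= 275042.16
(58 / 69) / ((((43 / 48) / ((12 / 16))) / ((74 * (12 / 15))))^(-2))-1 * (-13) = 50928666221 / 3917486592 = 13.00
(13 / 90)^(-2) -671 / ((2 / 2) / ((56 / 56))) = -105299 / 169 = -623.07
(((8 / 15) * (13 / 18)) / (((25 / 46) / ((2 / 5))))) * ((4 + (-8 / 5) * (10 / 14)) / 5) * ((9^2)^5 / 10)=1235613079584 / 21875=56485169.35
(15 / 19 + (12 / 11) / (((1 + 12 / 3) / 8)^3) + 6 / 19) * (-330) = -873666 / 475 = -1839.30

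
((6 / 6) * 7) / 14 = 1 / 2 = 0.50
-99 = -99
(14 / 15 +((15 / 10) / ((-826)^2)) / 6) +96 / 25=977019307 / 204682800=4.77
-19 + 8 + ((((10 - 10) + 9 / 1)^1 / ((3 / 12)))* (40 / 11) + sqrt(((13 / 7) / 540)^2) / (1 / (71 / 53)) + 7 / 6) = 266829643 / 2203740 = 121.08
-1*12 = -12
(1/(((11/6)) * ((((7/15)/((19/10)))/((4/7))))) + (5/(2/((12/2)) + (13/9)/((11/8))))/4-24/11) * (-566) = 795513/147686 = 5.39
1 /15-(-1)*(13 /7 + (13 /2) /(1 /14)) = 9757 /105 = 92.92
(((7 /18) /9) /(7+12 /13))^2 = 8281 /278422596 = 0.00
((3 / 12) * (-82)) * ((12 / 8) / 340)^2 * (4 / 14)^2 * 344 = -15867 / 1416100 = -0.01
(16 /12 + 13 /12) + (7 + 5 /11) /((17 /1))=6407 /2244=2.86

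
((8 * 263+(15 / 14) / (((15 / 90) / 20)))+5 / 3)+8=47087 / 21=2242.24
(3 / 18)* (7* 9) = 21 / 2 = 10.50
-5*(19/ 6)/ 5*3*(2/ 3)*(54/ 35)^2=-18468/ 1225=-15.08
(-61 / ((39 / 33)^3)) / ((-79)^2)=-81191 / 13711477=-0.01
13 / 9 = 1.44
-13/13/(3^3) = -1/27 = -0.04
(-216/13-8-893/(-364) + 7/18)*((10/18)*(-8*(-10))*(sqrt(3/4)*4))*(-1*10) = 142658000*sqrt(3)/7371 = 33522.03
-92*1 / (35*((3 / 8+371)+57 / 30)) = -736 / 104517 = -0.01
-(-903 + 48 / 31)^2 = -812615.01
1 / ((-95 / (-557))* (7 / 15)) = 1671 / 133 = 12.56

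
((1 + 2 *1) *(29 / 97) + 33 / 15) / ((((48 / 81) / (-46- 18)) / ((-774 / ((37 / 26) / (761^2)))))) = 1890502736544864 / 17945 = 105349832072.71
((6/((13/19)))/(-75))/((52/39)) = -57/650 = -0.09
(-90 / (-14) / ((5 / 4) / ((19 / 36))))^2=361 / 49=7.37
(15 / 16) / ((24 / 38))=95 / 64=1.48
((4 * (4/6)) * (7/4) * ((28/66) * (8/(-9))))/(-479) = 1568/426789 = 0.00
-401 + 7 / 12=-4805 / 12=-400.42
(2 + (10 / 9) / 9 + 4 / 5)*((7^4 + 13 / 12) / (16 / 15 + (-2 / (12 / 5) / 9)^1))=17064400 / 2367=7209.29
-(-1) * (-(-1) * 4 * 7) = 28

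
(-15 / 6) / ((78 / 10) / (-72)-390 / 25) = 60 / 377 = 0.16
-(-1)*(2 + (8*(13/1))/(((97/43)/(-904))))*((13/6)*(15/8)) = -131381055/776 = -169305.48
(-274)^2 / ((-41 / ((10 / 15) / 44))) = -37538 / 1353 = -27.74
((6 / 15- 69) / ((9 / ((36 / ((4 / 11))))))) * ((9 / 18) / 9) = -3773 / 90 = -41.92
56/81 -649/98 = -47081/7938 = -5.93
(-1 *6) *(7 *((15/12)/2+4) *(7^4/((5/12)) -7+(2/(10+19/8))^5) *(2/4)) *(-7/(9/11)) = 496157204779419239/103744369080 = 4782497.68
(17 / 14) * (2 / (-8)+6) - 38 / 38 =335 / 56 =5.98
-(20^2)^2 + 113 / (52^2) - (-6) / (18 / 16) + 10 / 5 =-1297860173 / 8112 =-159992.62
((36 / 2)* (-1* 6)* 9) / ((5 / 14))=-2721.60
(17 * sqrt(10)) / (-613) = -17 * sqrt(10) / 613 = -0.09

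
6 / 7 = 0.86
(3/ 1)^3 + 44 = 71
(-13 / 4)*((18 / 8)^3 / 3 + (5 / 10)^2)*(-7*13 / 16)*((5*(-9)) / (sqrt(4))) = -13787865 / 8192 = -1683.09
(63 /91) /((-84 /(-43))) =129 /364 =0.35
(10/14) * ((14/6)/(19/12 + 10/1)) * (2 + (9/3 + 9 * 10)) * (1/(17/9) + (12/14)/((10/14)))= 55860/2363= 23.64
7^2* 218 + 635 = 11317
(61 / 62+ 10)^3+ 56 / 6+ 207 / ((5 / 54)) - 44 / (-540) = 114867602791 / 32174280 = 3570.17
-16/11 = -1.45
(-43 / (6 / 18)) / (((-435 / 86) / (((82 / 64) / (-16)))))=-75809 / 37120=-2.04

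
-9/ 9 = -1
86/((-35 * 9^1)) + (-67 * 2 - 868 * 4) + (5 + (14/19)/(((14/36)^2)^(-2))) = -125700117763/34904520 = -3601.26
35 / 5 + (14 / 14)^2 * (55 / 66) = 47 / 6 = 7.83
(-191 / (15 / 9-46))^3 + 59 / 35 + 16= 1148702914 / 11763185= 97.65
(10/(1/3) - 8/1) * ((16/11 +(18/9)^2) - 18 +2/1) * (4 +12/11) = -12992/11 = -1181.09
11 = 11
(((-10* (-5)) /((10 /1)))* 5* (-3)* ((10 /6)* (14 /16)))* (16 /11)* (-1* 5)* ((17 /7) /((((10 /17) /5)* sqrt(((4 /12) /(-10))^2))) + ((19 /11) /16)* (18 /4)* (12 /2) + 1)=495727.66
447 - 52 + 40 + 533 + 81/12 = 3899/4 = 974.75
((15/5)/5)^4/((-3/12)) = -324/625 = -0.52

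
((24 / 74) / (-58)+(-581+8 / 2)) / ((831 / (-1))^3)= 0.00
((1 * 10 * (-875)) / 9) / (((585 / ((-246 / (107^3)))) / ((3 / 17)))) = 0.00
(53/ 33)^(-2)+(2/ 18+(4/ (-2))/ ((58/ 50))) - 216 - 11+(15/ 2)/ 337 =-112764828107/ 494142426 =-228.20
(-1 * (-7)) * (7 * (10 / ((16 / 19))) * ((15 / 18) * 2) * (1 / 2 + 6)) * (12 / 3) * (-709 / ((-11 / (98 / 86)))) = 10511758075 / 5676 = 1851965.83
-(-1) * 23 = 23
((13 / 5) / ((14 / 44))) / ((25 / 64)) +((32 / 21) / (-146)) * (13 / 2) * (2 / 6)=1716104 / 82125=20.90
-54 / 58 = -0.93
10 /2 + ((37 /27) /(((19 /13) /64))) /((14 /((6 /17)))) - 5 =30784 /20349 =1.51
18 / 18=1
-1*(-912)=912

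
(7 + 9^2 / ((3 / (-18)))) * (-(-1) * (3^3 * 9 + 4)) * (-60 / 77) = 7098780 / 77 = 92191.95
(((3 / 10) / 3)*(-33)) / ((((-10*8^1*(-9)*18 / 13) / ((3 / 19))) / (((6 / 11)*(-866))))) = 5629 / 22800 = 0.25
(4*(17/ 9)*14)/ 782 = 0.14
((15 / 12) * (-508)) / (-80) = 127 / 16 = 7.94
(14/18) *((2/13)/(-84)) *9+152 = 11855/78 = 151.99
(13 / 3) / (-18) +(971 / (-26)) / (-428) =-46115 / 300456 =-0.15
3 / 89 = 0.03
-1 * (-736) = 736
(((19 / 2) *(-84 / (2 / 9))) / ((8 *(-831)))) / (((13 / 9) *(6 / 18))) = 1.12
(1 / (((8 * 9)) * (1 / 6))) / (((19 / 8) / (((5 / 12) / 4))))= 5 / 1368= 0.00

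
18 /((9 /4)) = 8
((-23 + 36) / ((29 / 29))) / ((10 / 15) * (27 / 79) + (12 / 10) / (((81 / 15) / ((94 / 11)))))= 101673 / 16634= 6.11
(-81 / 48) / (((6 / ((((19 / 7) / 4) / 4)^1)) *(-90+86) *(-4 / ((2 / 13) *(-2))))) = 171 / 186368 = 0.00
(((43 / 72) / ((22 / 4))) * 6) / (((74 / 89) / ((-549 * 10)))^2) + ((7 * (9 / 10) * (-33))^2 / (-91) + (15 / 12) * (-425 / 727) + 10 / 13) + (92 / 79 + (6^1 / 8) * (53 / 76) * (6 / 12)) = 4854260946419488544153 / 170900988887200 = 28403937.15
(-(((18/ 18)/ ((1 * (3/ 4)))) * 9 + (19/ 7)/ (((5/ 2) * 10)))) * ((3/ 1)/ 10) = -6357/ 1750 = -3.63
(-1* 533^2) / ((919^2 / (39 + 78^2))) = -1739476947 / 844561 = -2059.62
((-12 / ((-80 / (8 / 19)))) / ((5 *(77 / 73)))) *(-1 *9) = -3942 / 36575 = -0.11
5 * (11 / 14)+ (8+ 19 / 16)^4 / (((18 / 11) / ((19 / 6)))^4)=76998910190837767 / 770527199232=99930.17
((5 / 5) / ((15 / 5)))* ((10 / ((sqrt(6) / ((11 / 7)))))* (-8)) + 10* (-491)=-4910 - 440* sqrt(6) / 63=-4927.11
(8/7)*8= 64/7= 9.14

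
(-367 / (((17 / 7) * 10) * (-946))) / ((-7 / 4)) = -367 / 40205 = -0.01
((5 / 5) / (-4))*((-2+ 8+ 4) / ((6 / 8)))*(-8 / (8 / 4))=40 / 3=13.33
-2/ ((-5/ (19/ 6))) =19/ 15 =1.27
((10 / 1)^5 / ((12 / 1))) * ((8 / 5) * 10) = 400000 / 3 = 133333.33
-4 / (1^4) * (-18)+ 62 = 134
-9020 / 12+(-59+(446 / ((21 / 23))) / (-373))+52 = -1984298 / 2611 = -759.98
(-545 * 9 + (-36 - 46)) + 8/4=-4985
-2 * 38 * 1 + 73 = -3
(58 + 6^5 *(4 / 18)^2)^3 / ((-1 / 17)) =-1467965096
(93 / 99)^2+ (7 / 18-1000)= -725077 / 726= -998.73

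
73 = 73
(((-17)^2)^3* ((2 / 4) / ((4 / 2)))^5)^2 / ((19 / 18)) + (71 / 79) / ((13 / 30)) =5385177359932616283 / 10230431744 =526388083.58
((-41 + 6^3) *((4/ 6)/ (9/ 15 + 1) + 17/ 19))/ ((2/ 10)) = 261625/ 228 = 1147.48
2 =2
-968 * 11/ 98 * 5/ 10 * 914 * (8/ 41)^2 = -1890.47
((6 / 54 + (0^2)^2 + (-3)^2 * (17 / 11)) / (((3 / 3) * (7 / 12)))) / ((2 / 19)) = 52744 / 231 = 228.33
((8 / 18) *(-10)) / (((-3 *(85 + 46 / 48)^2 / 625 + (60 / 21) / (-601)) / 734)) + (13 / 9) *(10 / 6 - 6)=41439979992473 / 483496062741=85.71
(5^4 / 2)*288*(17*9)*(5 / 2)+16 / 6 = 103275008 / 3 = 34425002.67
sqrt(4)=2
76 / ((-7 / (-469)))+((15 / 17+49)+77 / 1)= 5218.88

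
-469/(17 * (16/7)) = -3283/272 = -12.07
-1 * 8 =-8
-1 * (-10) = 10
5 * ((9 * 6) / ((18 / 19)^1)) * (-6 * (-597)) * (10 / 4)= 2552175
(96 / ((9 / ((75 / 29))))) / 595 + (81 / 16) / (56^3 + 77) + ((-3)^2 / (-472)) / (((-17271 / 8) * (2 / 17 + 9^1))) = 59385492490297 / 1280048556249680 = 0.05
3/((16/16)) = 3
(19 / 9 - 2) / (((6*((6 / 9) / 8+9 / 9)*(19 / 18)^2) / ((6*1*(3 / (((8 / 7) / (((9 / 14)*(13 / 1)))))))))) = 729 / 361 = 2.02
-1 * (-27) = 27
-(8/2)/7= -4/7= -0.57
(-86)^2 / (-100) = -1849 / 25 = -73.96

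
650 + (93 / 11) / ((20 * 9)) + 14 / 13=5586643 / 8580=651.12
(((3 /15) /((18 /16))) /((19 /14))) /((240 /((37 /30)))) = 259 /384750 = 0.00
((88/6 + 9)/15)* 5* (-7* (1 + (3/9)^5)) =-121268/2187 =-55.45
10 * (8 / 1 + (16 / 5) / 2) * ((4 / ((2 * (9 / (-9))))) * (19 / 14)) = -1824 / 7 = -260.57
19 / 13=1.46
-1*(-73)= 73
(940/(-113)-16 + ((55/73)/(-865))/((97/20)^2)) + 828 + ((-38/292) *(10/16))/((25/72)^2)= 1347783339375604/1678420936625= 803.01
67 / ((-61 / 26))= -1742 / 61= -28.56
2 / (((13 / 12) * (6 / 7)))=28 / 13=2.15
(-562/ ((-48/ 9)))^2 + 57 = 714297/ 64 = 11160.89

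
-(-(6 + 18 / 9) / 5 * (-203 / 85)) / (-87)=56 / 1275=0.04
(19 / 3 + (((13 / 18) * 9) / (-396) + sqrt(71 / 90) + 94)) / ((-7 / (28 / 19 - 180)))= 1696 * sqrt(710) / 1995 + 33687224 / 13167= 2581.11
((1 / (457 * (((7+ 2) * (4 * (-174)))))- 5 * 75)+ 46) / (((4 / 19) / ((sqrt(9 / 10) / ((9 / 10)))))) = -17894412667 * sqrt(10) / 34351776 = -1647.28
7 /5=1.40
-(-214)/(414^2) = 107/85698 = 0.00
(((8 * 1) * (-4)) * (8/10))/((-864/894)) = 1192/45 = 26.49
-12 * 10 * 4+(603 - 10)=113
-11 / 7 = -1.57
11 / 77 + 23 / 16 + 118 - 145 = -2847 / 112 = -25.42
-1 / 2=-0.50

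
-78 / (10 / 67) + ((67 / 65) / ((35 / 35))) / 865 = -29383118 / 56225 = -522.60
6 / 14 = 3 / 7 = 0.43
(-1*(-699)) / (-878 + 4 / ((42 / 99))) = -4893 / 6080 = -0.80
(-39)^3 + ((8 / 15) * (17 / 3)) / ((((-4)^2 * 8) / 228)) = -3558817 / 60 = -59313.62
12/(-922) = -0.01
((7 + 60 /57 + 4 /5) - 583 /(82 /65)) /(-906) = 1177021 /2352580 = 0.50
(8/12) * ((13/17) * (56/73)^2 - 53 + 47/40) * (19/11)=-3537202811/59791380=-59.16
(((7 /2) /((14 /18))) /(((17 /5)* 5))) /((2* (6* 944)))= 3 /128384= 0.00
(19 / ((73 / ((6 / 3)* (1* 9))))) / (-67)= -342 / 4891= -0.07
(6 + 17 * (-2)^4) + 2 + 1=281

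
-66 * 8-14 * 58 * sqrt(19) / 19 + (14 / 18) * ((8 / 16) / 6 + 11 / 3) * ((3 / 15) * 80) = -1444 / 3-812 * sqrt(19) / 19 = -667.62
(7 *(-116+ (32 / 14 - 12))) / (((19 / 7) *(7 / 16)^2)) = -225280 / 133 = -1693.83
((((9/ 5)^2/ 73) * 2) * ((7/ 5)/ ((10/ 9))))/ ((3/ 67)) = 113967/ 45625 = 2.50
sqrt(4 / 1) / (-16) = -1 / 8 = -0.12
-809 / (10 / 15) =-2427 / 2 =-1213.50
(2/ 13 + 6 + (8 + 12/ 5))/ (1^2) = 1076/ 65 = 16.55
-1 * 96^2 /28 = -2304 /7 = -329.14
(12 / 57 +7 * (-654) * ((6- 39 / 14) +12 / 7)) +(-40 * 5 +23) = -432056 / 19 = -22739.79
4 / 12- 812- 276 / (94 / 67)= -142183 / 141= -1008.39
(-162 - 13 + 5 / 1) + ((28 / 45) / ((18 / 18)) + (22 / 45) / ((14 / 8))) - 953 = -1122.10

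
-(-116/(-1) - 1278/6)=97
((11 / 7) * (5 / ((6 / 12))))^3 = 1331000 / 343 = 3880.47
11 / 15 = 0.73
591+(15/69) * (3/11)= 149538/253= 591.06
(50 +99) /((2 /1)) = 149 /2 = 74.50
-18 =-18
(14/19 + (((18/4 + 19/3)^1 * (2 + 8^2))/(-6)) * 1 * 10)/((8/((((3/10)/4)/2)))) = -67883/12160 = -5.58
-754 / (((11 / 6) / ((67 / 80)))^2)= -15231177 / 96800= -157.35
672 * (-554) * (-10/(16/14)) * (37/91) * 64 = 1101972480/13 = 84767113.85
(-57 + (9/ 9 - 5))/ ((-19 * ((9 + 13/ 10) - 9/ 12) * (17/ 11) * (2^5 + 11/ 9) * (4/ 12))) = 362340/ 18446207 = 0.02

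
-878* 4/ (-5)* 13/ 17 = 45656/ 85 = 537.13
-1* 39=-39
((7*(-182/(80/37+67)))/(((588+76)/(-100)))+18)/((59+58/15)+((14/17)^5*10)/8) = 31324679254735/95508513041449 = 0.33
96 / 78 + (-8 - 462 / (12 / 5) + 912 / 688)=-221301 / 1118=-197.94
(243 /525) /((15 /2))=54 /875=0.06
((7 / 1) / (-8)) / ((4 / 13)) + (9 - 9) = -2.84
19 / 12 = 1.58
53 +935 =988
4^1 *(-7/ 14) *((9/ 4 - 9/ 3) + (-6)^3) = 867/ 2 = 433.50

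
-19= -19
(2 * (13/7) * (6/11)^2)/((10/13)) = 1.44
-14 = -14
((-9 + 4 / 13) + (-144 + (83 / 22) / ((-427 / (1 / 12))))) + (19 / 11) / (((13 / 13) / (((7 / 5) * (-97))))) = -2837553619 / 7327320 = -387.26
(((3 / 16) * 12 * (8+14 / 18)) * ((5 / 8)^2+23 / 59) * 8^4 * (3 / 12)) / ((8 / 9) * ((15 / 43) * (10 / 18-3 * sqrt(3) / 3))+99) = 389226085920 * sqrt(3) / 782139430739+124486395296508 / 782139430739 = 160.02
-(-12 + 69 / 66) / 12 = 241 / 264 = 0.91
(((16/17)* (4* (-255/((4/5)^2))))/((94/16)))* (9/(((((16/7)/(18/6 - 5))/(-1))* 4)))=-23625/47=-502.66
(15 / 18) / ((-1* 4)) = -5 / 24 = -0.21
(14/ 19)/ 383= 14/ 7277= 0.00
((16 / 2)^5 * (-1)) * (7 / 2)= -114688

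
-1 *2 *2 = -4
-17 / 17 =-1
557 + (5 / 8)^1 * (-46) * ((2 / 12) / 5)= 13345 / 24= 556.04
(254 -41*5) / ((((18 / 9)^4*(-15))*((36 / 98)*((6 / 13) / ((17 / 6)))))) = -530621 / 155520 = -3.41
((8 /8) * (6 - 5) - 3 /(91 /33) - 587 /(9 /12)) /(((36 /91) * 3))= -53423 /81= -659.54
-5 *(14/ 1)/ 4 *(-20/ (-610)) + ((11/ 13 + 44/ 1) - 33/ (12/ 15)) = 3.02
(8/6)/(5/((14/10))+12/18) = 28/89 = 0.31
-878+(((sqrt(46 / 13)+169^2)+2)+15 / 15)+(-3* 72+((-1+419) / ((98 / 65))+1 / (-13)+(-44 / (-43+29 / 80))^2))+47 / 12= sqrt(598) / 13+822734084929537 / 29645778708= 27754.03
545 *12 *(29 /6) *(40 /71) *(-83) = -104945200 /71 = -1478101.41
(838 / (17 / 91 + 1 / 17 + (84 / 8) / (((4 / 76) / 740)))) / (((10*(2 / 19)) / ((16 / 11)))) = 2592772 / 330555775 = 0.01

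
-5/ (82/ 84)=-210/ 41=-5.12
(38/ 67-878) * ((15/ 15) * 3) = -176364/ 67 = -2632.30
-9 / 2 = -4.50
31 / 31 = 1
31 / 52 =0.60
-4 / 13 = -0.31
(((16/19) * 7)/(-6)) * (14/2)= -6.88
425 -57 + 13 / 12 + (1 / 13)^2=748513 / 2028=369.09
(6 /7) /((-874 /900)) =-2700 /3059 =-0.88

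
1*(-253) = -253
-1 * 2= -2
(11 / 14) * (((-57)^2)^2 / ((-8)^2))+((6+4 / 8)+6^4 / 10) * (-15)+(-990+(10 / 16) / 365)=8278184563 / 65408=126562.26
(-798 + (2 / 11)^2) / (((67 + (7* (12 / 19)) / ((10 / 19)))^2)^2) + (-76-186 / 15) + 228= 1706106419022328 / 12221394847805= 139.60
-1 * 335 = -335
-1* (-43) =43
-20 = -20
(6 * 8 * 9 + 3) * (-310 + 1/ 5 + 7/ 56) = -1077669/ 8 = -134708.62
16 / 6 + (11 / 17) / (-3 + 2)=103 / 51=2.02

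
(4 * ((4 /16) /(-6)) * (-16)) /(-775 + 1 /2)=-16 /4647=-0.00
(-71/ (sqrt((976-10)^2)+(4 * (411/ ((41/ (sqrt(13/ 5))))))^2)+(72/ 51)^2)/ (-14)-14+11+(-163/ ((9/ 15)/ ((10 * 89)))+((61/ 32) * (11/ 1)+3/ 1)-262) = -112950521698333875/ 466690433888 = -242024.51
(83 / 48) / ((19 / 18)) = 249 / 152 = 1.64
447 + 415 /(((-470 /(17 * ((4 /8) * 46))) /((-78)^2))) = -98701017 /47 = -2100021.64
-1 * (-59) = 59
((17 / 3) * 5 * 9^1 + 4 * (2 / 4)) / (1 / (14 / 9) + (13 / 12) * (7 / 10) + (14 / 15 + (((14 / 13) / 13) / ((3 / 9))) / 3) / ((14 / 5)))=36483720 / 250433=145.68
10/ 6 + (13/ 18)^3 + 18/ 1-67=-273851/ 5832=-46.96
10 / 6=5 / 3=1.67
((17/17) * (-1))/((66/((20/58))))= -5/957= -0.01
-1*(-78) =78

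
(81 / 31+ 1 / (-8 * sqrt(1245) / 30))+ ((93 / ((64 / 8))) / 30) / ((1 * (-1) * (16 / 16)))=5519 / 2480 - sqrt(1245) / 332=2.12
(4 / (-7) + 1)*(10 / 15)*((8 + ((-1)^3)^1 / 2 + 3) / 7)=3 / 7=0.43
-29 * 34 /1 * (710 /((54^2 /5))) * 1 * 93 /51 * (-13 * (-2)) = -41488850 /729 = -56912.00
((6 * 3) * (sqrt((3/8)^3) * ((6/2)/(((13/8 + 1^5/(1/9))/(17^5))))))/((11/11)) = 6765201 * sqrt(6)/10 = 1657129.05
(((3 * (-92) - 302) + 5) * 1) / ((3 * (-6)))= 191 / 6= 31.83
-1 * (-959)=959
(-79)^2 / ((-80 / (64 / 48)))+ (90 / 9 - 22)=-6961 / 60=-116.02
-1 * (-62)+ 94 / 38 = 1225 / 19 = 64.47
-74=-74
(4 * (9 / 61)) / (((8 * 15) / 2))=3 / 305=0.01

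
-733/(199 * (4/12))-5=-3194/199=-16.05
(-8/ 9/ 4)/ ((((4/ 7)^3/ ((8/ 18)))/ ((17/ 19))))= -5831/ 12312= -0.47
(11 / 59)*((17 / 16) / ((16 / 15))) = 2805 / 15104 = 0.19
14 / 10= 7 / 5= 1.40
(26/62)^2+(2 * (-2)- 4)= -7519/961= -7.82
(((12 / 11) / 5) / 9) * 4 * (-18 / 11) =-96 / 605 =-0.16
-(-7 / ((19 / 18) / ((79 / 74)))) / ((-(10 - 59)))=0.14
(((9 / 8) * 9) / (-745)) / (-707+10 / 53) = 1431 / 74422520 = 0.00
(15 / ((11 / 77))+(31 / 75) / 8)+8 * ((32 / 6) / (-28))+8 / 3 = 446017 / 4200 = 106.19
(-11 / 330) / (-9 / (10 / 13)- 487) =1 / 14961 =0.00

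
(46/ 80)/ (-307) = -23/ 12280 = -0.00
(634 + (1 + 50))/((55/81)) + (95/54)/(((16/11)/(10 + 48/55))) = 4856395/4752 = 1021.97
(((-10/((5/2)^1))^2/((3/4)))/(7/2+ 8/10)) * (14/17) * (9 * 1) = 26880/731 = 36.77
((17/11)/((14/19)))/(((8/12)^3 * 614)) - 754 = -570353071/756448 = -753.99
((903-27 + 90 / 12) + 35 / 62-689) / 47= 6047 / 1457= 4.15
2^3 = 8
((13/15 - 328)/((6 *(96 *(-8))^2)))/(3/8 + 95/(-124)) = 0.00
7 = 7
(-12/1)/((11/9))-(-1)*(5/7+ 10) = 69/77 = 0.90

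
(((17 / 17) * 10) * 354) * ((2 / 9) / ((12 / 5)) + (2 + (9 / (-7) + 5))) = 1295050 / 63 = 20556.35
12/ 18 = 2/ 3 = 0.67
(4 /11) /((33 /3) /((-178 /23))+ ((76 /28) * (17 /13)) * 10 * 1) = 64792 /6071087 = 0.01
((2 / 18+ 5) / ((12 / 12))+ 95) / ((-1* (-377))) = 0.27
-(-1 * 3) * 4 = 12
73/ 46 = 1.59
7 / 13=0.54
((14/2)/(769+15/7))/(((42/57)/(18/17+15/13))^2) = 86322681/1054574872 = 0.08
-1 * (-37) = 37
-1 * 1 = -1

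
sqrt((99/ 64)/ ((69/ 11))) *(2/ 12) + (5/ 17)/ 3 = 11 *sqrt(69)/ 1104 + 5/ 51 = 0.18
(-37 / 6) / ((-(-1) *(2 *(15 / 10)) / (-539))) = 19943 / 18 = 1107.94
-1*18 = -18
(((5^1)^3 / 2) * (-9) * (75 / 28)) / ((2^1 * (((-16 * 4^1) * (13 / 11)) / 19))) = 17634375 / 93184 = 189.24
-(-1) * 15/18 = 5/6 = 0.83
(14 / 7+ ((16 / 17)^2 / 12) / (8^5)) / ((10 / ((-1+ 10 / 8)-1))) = -887809 / 5918720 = -0.15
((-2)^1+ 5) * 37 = 111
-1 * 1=-1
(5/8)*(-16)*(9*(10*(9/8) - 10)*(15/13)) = -3375/26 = -129.81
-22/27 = -0.81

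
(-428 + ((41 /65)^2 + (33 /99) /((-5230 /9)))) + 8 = -419.60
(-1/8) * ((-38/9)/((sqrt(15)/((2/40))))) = 19 * sqrt(15)/10800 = 0.01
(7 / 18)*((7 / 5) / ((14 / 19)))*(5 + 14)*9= 2527 / 20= 126.35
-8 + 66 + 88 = 146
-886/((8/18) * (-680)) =3987/1360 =2.93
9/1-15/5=6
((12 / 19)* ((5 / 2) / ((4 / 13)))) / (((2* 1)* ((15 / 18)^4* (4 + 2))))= 2106 / 2375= 0.89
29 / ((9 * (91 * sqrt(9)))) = 29 / 2457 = 0.01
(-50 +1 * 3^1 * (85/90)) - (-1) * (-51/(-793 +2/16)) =-1792621/38058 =-47.10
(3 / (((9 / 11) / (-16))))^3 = -5451776 / 27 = -201917.63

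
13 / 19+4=89 / 19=4.68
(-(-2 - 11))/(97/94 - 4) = -1222/279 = -4.38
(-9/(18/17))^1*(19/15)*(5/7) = -323/42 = -7.69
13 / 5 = 2.60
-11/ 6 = -1.83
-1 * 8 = -8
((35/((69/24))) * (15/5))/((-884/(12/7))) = -360/5083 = -0.07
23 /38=0.61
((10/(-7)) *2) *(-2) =40/7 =5.71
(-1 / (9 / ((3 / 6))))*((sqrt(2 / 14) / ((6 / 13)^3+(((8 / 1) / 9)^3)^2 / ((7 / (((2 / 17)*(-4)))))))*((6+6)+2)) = -15437947707*sqrt(7) / 9052716520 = -4.51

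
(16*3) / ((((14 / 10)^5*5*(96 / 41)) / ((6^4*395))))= 6558975000 / 16807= 390252.57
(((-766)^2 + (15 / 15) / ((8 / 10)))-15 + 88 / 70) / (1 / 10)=82144091 / 14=5867435.07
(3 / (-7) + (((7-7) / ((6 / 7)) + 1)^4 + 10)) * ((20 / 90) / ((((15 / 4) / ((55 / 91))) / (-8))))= -52096 / 17199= -3.03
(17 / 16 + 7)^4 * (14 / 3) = 646153389 / 32768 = 19719.04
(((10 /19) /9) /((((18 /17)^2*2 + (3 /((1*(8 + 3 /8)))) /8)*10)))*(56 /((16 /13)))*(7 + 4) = 1.28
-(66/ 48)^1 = -11/ 8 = -1.38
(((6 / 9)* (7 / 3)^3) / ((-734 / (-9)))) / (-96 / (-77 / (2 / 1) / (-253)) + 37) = -2401 / 13730571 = -0.00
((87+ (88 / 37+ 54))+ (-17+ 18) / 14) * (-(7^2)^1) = -520149 / 74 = -7029.04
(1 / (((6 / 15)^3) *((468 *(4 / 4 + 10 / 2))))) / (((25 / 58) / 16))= 145 / 702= 0.21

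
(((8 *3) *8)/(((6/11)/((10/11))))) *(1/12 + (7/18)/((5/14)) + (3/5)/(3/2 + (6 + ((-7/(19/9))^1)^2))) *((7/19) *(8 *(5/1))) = 4323885440/761121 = 5680.94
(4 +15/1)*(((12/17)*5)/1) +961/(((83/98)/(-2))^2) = 635455652/117113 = 5426.00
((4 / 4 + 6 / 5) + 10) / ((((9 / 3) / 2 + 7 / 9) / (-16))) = -85.70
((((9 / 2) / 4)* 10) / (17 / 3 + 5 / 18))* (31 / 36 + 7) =14.88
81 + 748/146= 6287/73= 86.12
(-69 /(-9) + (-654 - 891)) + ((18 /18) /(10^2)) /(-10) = -4612003 /3000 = -1537.33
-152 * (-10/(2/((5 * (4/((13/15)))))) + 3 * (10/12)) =223060/13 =17158.46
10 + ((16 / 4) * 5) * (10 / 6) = 130 / 3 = 43.33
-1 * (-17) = 17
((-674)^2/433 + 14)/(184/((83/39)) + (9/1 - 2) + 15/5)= 19104027/1733299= 11.02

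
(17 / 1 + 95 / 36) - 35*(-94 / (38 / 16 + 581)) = 4247089 / 168012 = 25.28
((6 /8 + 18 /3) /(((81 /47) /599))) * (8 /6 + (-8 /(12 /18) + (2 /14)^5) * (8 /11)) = -28863046813 /1663893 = -17346.70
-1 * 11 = -11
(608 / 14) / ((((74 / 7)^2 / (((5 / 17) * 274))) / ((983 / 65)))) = 473.61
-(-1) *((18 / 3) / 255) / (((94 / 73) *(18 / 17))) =73 / 4230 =0.02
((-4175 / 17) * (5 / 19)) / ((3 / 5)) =-104375 / 969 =-107.71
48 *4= 192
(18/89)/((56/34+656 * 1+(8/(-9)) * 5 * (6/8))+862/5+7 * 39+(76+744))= 4590/43567903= 0.00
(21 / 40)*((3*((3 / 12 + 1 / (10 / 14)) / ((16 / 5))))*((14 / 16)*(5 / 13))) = 14553 / 53248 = 0.27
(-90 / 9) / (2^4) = -5 / 8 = -0.62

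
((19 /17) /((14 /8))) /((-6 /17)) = -1.81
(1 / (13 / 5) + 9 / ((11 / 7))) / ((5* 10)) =437 / 3575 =0.12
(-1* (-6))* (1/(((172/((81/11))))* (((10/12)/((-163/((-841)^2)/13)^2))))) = 19368801/199940987564317285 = 0.00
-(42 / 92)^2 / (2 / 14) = -3087 / 2116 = -1.46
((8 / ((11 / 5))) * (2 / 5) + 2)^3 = 54872 / 1331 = 41.23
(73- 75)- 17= -19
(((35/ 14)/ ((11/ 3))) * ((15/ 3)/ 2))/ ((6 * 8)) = 25/ 704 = 0.04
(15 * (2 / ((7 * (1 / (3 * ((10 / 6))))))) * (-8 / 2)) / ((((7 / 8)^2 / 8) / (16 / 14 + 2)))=-6758400 / 2401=-2814.83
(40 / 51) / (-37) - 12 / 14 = -11602 / 13209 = -0.88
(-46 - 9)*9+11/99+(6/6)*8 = -4382/9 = -486.89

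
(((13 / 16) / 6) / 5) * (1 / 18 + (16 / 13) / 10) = 209 / 43200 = 0.00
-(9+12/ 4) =-12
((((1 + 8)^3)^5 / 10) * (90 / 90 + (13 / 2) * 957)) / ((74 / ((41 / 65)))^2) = 4306559542534899129267 / 462722000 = 9307012725858.94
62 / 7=8.86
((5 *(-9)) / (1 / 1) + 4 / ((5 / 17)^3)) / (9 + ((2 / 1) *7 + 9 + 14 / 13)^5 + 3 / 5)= 5208126911 / 375519259650725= 0.00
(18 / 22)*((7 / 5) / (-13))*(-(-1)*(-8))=504 / 715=0.70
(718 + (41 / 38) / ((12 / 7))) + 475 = 544295 / 456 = 1193.63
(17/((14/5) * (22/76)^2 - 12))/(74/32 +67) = -981920/47102557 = -0.02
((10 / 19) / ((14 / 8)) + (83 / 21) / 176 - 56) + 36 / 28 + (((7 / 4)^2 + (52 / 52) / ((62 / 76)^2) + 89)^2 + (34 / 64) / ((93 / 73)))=9028055983564861 / 1037653419264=8700.45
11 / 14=0.79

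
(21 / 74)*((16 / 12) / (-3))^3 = -224 / 8991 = -0.02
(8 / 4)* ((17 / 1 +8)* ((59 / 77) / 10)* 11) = 295 / 7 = 42.14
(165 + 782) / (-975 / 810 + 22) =45.54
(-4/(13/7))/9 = -28/117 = -0.24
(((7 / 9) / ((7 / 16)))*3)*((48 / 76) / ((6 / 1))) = 32 / 57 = 0.56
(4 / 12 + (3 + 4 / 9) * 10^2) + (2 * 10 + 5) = 3328 / 9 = 369.78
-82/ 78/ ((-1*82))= 1/ 78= 0.01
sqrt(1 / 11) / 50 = sqrt(11) / 550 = 0.01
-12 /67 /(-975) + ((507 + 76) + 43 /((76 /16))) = 244947051 /413725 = 592.05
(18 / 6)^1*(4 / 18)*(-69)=-46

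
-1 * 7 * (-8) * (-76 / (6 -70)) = 133 / 2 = 66.50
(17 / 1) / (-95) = -0.18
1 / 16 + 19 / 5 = 3.86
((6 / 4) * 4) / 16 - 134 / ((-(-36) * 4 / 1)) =-0.56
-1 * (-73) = 73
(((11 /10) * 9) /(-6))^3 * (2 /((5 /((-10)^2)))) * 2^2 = -35937 /50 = -718.74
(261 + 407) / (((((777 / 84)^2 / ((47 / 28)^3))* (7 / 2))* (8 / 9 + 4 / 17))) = 2652781473 / 282679334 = 9.38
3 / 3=1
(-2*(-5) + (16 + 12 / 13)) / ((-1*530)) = -35 / 689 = -0.05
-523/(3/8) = -4184/3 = -1394.67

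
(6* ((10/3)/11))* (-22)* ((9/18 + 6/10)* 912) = -40128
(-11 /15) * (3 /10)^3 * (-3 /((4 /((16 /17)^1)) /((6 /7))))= 891 /74375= 0.01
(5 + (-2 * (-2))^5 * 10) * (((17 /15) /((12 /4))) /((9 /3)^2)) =11611 /27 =430.04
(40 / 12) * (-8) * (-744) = 19840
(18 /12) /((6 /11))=11 /4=2.75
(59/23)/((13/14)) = 2.76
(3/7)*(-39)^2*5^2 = 114075/7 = 16296.43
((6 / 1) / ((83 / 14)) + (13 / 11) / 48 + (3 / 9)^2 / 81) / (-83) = -11054341 / 883886256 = -0.01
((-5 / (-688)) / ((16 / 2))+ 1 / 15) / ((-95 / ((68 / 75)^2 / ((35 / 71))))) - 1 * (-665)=9168255521357 / 13786875000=665.00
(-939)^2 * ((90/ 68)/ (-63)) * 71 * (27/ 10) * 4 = -1690259157/ 119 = -14203858.46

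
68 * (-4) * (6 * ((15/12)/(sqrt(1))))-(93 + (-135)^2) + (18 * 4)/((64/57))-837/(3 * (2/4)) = -166815/8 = -20851.88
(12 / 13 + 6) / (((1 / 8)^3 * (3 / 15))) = 230400 / 13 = 17723.08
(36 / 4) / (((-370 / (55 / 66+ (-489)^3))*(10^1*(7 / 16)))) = 4209486054 / 6475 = 650113.68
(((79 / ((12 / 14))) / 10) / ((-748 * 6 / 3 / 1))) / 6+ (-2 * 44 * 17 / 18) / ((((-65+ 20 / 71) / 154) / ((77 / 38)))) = 3768442253443 / 9403796160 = 400.74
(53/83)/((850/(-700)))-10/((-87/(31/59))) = -3371276/7242663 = -0.47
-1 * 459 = -459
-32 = -32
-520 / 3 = -173.33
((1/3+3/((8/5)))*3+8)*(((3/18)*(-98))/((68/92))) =-43953/136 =-323.18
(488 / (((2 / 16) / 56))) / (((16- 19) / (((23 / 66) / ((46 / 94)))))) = -5137664 / 99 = -51895.60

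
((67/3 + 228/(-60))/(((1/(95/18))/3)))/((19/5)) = 695/9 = 77.22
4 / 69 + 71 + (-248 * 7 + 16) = -113777 / 69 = -1648.94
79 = 79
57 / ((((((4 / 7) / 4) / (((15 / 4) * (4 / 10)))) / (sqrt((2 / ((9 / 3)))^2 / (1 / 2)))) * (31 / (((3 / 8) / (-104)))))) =-1197 * sqrt(2) / 25792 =-0.07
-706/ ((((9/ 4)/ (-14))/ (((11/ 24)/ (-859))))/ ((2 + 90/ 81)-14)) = 5327476/ 208737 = 25.52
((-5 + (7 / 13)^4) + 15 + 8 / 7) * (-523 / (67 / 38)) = -44608484810 / 13395109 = -3330.21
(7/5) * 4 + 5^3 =653/5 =130.60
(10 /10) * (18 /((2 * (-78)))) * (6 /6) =-3 /26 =-0.12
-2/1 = -2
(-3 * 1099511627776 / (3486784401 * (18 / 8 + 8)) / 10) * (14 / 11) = -30786325577728 / 2620899608085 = -11.75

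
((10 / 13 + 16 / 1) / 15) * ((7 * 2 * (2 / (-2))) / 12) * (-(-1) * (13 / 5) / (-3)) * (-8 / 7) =-872 / 675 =-1.29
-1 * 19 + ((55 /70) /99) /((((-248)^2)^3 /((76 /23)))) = -3202595401447636973 /168557652707770368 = -19.00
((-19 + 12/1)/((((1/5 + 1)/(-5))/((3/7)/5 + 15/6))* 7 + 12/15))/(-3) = 6335/408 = 15.53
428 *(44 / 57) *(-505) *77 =-732282320 / 57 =-12847058.25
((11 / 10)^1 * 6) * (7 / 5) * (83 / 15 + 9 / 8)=61523 / 1000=61.52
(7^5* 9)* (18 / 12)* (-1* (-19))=8621991 / 2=4310995.50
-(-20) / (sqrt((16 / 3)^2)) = 15 / 4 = 3.75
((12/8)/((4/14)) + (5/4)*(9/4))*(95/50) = 2451/160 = 15.32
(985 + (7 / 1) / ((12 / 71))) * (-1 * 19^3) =-84482303 / 12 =-7040191.92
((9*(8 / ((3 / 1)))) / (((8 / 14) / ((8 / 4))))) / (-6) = -14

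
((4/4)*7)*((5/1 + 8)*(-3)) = -273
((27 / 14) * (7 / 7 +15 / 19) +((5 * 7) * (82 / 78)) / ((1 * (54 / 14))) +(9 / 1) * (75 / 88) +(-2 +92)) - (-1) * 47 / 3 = 1556901499 / 12324312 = 126.33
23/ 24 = 0.96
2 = 2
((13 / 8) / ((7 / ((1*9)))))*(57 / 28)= 6669 / 1568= 4.25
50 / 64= 25 / 32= 0.78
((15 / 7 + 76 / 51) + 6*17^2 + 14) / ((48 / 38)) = 11881327 / 8568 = 1386.71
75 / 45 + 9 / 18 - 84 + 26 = -335 / 6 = -55.83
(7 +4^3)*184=13064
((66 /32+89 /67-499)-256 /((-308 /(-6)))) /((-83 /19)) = 785102971 /6851152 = 114.59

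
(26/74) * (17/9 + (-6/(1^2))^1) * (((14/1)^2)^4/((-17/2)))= 38370515456/153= 250787682.72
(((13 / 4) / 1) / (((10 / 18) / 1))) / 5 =117 / 100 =1.17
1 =1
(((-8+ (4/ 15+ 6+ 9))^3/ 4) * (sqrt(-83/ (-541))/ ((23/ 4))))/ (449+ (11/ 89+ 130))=115257581 * sqrt(44903)/ 2164512732750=0.01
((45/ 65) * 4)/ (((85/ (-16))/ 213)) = -122688/ 1105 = -111.03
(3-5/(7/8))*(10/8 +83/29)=-9063/812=-11.16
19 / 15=1.27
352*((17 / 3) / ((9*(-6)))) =-2992 / 81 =-36.94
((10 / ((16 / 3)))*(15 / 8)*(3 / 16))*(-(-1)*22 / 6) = 2.42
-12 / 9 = -4 / 3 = -1.33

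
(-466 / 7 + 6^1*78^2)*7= 255062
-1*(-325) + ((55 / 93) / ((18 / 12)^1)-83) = 67628 / 279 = 242.39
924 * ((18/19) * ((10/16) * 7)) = 72765/19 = 3829.74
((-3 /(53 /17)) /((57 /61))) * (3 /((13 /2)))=-6222 /13091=-0.48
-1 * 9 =-9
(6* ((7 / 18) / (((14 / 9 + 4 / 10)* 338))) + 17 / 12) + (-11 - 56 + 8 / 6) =-1910947 / 29744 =-64.25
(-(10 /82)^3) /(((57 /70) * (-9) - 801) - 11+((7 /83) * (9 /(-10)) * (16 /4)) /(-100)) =9078125 /4101041895157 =0.00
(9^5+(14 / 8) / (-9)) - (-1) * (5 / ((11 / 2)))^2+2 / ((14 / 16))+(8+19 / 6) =1800951569 / 30492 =59063.08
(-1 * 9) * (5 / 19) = -45 / 19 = -2.37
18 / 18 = 1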